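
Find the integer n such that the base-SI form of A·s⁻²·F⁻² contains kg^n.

F = kg⁻¹·m⁻²·s⁴·A².
So F⁻² = kg²·m⁴·s⁻⁸·A⁻⁴.
Combining: A·s⁻²·F⁻² = A · s⁻² · (kg²·m⁴·s⁻⁸·A⁻⁴) = kg²·m⁴·s⁻¹⁰·A⁻³.
The exponent of kg is 2.

2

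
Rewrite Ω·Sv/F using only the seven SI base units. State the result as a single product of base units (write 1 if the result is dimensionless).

Ω = V/A (resistance = voltage per current),
    = kg·m²·s⁻³·A⁻².
F = C/V (capacitance = charge per voltage),
    = A·s/(kg·m²·s⁻³·A⁻¹) (substituting C and V),
    = kg⁻¹·m⁻²·s⁴·A².
So F⁻¹ = kg·m²·s⁻⁴·A⁻².
Sv = J/kg (equivalent dose = energy per mass),
    = m²·s⁻².
Combining: Ω·F⁻¹·Sv = (kg·m²·s⁻³·A⁻²) · (kg·m²·s⁻⁴·A⁻²) · (m²·s⁻²) = kg²·m⁶·s⁻⁹·A⁻⁴.

kg²·m⁶·s⁻⁹·A⁻⁴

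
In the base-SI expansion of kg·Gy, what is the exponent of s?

-2

Gy = J/kg (absorbed dose = energy per mass),
    = m²·s⁻².
Combining: kg·Gy = kg · (m²·s⁻²) = kg·m²·s⁻².
The exponent of s is -2.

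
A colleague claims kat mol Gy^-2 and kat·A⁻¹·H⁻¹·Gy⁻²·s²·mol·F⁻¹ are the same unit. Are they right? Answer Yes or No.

No

Left side:
  kat = s⁻¹·mol.
  Gy = m²·s⁻².
  So Gy⁻² = m⁻⁴·s⁴.
  Combining: kat·mol·Gy⁻² = (s⁻¹·mol) · mol · (m⁻⁴·s⁴) = m⁻⁴·s³·mol².
Right side:
  kat = s⁻¹·mol.
  H = kg·m²·s⁻²·A⁻².
  So H⁻¹ = kg⁻¹·m⁻²·s²·A².
  Gy = m²·s⁻².
  So Gy⁻² = m⁻⁴·s⁴.
  F = kg⁻¹·m⁻²·s⁴·A².
  So F⁻¹ = kg·m²·s⁻⁴·A⁻².
  Combining: kat·A⁻¹·H⁻¹·Gy⁻²·s²·mol·F⁻¹ = (s⁻¹·mol) · A⁻¹ · (kg⁻¹·m⁻²·s²·A²) · (m⁻⁴·s⁴) · s² · mol · (kg·m²·s⁻⁴·A⁻²) = m⁻⁴·s³·A⁻¹·mol².
Left is m⁻⁴·s³·mol²; right is m⁻⁴·s³·A⁻¹·mol² — different.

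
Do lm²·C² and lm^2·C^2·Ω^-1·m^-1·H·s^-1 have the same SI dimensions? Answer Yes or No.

No

Left side:
  lm = cd·sr = cd (luminous flux; sr is dimensionless).
  So lm² = cd².
  C = A·s = s·A (charge = current × time).
  So C² = s²·A².
  Combining: lm²·C² = cd² · (s²·A²) = s²·A²·cd².
Right side:
  lm = cd·sr = cd (luminous flux; sr is dimensionless).
  So lm² = cd².
  C = A·s = s·A (charge = current × time).
  So C² = s²·A².
  Ω = V/A (resistance = voltage per current),
      = kg·m²·s⁻³·A⁻².
  So Ω⁻¹ = kg⁻¹·m⁻²·s³·A².
  H = Wb/A (inductance = flux per current),
      = kg·m²·s⁻²·A⁻².
  Combining: lm²·C²·Ω⁻¹·m⁻¹·H·s⁻¹ = cd² · (s²·A²) · (kg⁻¹·m⁻²·s³·A²) · m⁻¹ · (kg·m²·s⁻²·A⁻²) · s⁻¹ = m⁻¹·s²·A²·cd².
Left is s²·A²·cd²; right is m⁻¹·s²·A²·cd² — different.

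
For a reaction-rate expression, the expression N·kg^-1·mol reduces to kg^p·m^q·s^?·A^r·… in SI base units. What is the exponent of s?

-2

N = kg·m·s⁻².
Combining: N·kg⁻¹·mol = (kg·m·s⁻²) · kg⁻¹ · mol = m·s⁻²·mol.
The exponent of s is -2.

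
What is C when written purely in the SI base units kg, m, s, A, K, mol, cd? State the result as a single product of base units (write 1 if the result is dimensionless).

s·A

C = s·A.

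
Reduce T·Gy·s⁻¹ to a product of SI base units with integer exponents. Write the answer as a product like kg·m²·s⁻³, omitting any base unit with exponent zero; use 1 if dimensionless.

kg·m²·s⁻⁵·A⁻¹

T = kg·s⁻²·A⁻¹.
Gy = m²·s⁻².
Combining: T·Gy·s⁻¹ = (kg·s⁻²·A⁻¹) · (m²·s⁻²) · s⁻¹ = kg·m²·s⁻⁵·A⁻¹.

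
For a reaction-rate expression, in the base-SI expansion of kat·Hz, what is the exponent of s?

-2

kat = mol/s = s⁻¹·mol (catalytic activity).
Hz = 1/s = s⁻¹ (frequency is cycles per second).
Combining: kat·Hz = (s⁻¹·mol) · s⁻¹ = s⁻²·mol.
The exponent of s is -2.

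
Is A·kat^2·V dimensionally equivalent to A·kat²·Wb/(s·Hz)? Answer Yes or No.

Left side:
  kat = s⁻¹·mol.
  So kat² = s⁻²·mol².
  V = kg·m²·s⁻³·A⁻¹.
  Combining: A·kat²·V = A · (s⁻²·mol²) · (kg·m²·s⁻³·A⁻¹) = kg·m²·s⁻⁵·mol².
Right side:
  kat = s⁻¹·mol.
  So kat² = s⁻²·mol².
  Wb = kg·m²·s⁻²·A⁻¹.
  Hz = s⁻¹.
  So Hz⁻¹ = s.
  Combining: s⁻¹·A·kat²·Wb·Hz⁻¹ = s⁻¹ · A · (s⁻²·mol²) · (kg·m²·s⁻²·A⁻¹) · s = kg·m²·s⁻⁴·mol².
Left is kg·m²·s⁻⁵·mol²; right is kg·m²·s⁻⁴·mol² — different.

No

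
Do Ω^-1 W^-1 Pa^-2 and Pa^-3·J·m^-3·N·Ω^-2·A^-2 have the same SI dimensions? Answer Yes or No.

No

Left side:
  Ω = kg·m²·s⁻³·A⁻².
  So Ω⁻¹ = kg⁻¹·m⁻²·s³·A².
  W = kg·m²·s⁻³.
  So W⁻¹ = kg⁻¹·m⁻²·s³.
  Pa = kg·m⁻¹·s⁻².
  So Pa⁻² = kg⁻²·m²·s⁴.
  Combining: Ω⁻¹·W⁻¹·Pa⁻² = (kg⁻¹·m⁻²·s³·A²) · (kg⁻¹·m⁻²·s³) · (kg⁻²·m²·s⁴) = kg⁻⁴·m⁻²·s¹⁰·A².
Right side:
  Pa = N/m² (pressure = force per area),
      = kg·m⁻¹·s⁻².
  So Pa⁻³ = kg⁻³·m³·s⁶.
  J = N·m (work = force × distance),
      = kg·m²·s⁻².
  N = kg·m/s² = kg·m·s⁻² (force = mass × acceleration).
  Ω = V/A (resistance = voltage per current),
      = kg·m²·s⁻³·A⁻².
  So Ω⁻² = kg⁻²·m⁻⁴·s⁶·A⁴.
  Combining: Pa⁻³·J·m⁻³·N·Ω⁻²·A⁻² = (kg⁻³·m³·s⁶) · (kg·m²·s⁻²) · m⁻³ · (kg·m·s⁻²) · (kg⁻²·m⁻⁴·s⁶·A⁴) · A⁻² = kg⁻³·m⁻¹·s⁸·A².
Left is kg⁻⁴·m⁻²·s¹⁰·A²; right is kg⁻³·m⁻¹·s⁸·A² — different.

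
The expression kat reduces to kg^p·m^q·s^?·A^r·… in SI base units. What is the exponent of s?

kat = mol/s = s⁻¹·mol (catalytic activity).
The exponent of s is -1.

-1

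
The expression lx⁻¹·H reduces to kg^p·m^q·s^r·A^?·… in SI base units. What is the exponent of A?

lx = m⁻²·cd.
So lx⁻¹ = m²·cd⁻¹.
H = kg·m²·s⁻²·A⁻².
Combining: lx⁻¹·H = (m²·cd⁻¹) · (kg·m²·s⁻²·A⁻²) = kg·m⁴·s⁻²·A⁻²·cd⁻¹.
The exponent of A is -2.

-2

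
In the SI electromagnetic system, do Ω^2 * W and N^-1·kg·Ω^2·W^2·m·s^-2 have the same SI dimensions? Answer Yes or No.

No

Left side:
  Ω = kg·m²·s⁻³·A⁻².
  So Ω² = kg²·m⁴·s⁻⁶·A⁻⁴.
  W = kg·m²·s⁻³.
  Combining: Ω²·W = (kg²·m⁴·s⁻⁶·A⁻⁴) · (kg·m²·s⁻³) = kg³·m⁶·s⁻⁹·A⁻⁴.
Right side:
  N = kg·m/s² = kg·m·s⁻² (force = mass × acceleration).
  So N⁻¹ = kg⁻¹·m⁻¹·s².
  Ω = V/A (resistance = voltage per current),
      = kg·m²·s⁻³·A⁻².
  So Ω² = kg²·m⁴·s⁻⁶·A⁻⁴.
  W = J/s (power = energy per time),
      = kg·m²·s⁻³.
  So W² = kg²·m⁴·s⁻⁶.
  Combining: N⁻¹·kg·Ω²·W²·m·s⁻² = (kg⁻¹·m⁻¹·s²) · kg · (kg²·m⁴·s⁻⁶·A⁻⁴) · (kg²·m⁴·s⁻⁶) · m · s⁻² = kg⁴·m⁸·s⁻¹²·A⁻⁴.
Left is kg³·m⁶·s⁻⁹·A⁻⁴; right is kg⁴·m⁸·s⁻¹²·A⁻⁴ — different.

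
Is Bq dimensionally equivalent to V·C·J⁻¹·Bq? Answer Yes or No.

Yes

Left side:
  Bq = 1/s = s⁻¹ (activity is decays per second).
Right side:
  V = W/A (potential = power per current),
      = kg·m²·s⁻³·A⁻¹.
  C = A·s = s·A (charge = current × time).
  J = N·m (work = force × distance),
      = kg·m²·s⁻².
  So J⁻¹ = kg⁻¹·m⁻²·s².
  Bq = 1/s = s⁻¹ (activity is decays per second).
  Combining: V·C·J⁻¹·Bq = (kg·m²·s⁻³·A⁻¹) · (s·A) · (kg⁻¹·m⁻²·s²) · s⁻¹ = s⁻¹.
Both reduce to s⁻¹.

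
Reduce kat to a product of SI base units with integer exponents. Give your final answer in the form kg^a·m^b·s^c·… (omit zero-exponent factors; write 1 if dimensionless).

s⁻¹·mol

kat = mol/s = s⁻¹·mol (catalytic activity).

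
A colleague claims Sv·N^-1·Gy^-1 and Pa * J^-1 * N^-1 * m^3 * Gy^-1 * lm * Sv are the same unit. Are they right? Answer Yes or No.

No

Left side:
  Sv = J/kg (equivalent dose = energy per mass),
      = m²·s⁻².
  N = kg·m/s² = kg·m·s⁻² (force = mass × acceleration).
  So N⁻¹ = kg⁻¹·m⁻¹·s².
  Gy = J/kg (absorbed dose = energy per mass),
      = m²·s⁻².
  So Gy⁻¹ = m⁻²·s².
  Combining: Sv·N⁻¹·Gy⁻¹ = (m²·s⁻²) · (kg⁻¹·m⁻¹·s²) · (m⁻²·s²) = kg⁻¹·m⁻¹·s².
Right side:
  Pa = kg·m⁻¹·s⁻².
  J = kg·m²·s⁻².
  So J⁻¹ = kg⁻¹·m⁻²·s².
  N = kg·m·s⁻².
  So N⁻¹ = kg⁻¹·m⁻¹·s².
  Gy = m²·s⁻².
  So Gy⁻¹ = m⁻²·s².
  lm = cd.
  Sv = m²·s⁻².
  Combining: Pa·J⁻¹·N⁻¹·m³·Gy⁻¹·lm·Sv = (kg·m⁻¹·s⁻²) · (kg⁻¹·m⁻²·s²) · (kg⁻¹·m⁻¹·s²) · m³ · (m⁻²·s²) · cd · (m²·s⁻²) = kg⁻¹·m⁻¹·s²·cd.
Left is kg⁻¹·m⁻¹·s²; right is kg⁻¹·m⁻¹·s²·cd — different.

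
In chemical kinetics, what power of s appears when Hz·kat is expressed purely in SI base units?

Hz = s⁻¹.
kat = s⁻¹·mol.
Combining: Hz·kat = s⁻¹ · (s⁻¹·mol) = s⁻²·mol.
The exponent of s is -2.

-2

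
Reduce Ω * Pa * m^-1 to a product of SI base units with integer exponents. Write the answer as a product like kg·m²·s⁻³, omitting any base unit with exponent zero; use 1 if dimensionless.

kg²·s⁻⁵·A⁻²

Ω = V/A (resistance = voltage per current),
    = kg·m²·s⁻³·A⁻².
Pa = N/m² (pressure = force per area),
    = kg·m⁻¹·s⁻².
Combining: Ω·Pa·m⁻¹ = (kg·m²·s⁻³·A⁻²) · (kg·m⁻¹·s⁻²) · m⁻¹ = kg²·s⁻⁵·A⁻².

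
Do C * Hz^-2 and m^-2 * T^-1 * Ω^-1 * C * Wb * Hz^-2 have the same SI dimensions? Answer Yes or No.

Left side:
  C = A·s = s·A (charge = current × time).
  Hz = 1/s = s⁻¹ (frequency is cycles per second).
  So Hz⁻² = s².
  Combining: C·Hz⁻² = (s·A) · s² = s³·A.
Right side:
  T = kg·s⁻²·A⁻¹.
  So T⁻¹ = kg⁻¹·s²·A.
  Ω = kg·m²·s⁻³·A⁻².
  So Ω⁻¹ = kg⁻¹·m⁻²·s³·A².
  C = s·A.
  Wb = kg·m²·s⁻²·A⁻¹.
  Hz = s⁻¹.
  So Hz⁻² = s².
  Combining: m⁻²·T⁻¹·Ω⁻¹·C·Wb·Hz⁻² = m⁻² · (kg⁻¹·s²·A) · (kg⁻¹·m⁻²·s³·A²) · (s·A) · (kg·m²·s⁻²·A⁻¹) · s² = kg⁻¹·m⁻²·s⁶·A³.
Left is s³·A; right is kg⁻¹·m⁻²·s⁶·A³ — different.

No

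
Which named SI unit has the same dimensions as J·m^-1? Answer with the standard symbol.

J = N·m (work = force × distance),
    = kg·m²·s⁻².
Combining: J·m⁻¹ = (kg·m²·s⁻²) · m⁻¹ = kg·m·s⁻².
kg·m·s⁻² is the base-SI form of the newton.

N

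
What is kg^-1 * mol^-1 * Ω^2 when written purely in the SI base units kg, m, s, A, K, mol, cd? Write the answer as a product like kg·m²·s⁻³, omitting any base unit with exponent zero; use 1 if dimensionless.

Ω = V/A (resistance = voltage per current),
    = kg·m²·s⁻³·A⁻².
So Ω² = kg²·m⁴·s⁻⁶·A⁻⁴.
Combining: kg⁻¹·mol⁻¹·Ω² = kg⁻¹ · mol⁻¹ · (kg²·m⁴·s⁻⁶·A⁻⁴) = kg·m⁴·s⁻⁶·A⁻⁴·mol⁻¹.

kg·m⁴·s⁻⁶·A⁻⁴·mol⁻¹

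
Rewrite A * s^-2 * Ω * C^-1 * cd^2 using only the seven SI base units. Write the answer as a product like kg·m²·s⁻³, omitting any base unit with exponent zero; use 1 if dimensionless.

Ω = V/A (resistance = voltage per current),
    = kg·m²·s⁻³·A⁻².
C = A·s = s·A (charge = current × time).
So C⁻¹ = s⁻¹·A⁻¹.
Combining: A·s⁻²·Ω·C⁻¹·cd² = A · s⁻² · (kg·m²·s⁻³·A⁻²) · (s⁻¹·A⁻¹) · cd² = kg·m²·s⁻⁶·A⁻²·cd².

kg·m²·s⁻⁶·A⁻²·cd²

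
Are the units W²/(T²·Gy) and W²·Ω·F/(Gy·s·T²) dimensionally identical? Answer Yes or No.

Yes

Left side:
  W = J/s (power = energy per time),
      = kg·m²·s⁻³.
  So W² = kg²·m⁴·s⁻⁶.
  T = Wb/m² (flux density = flux per area),
      = kg·s⁻²·A⁻¹.
  So T⁻² = kg⁻²·s⁴·A².
  Gy = J/kg (absorbed dose = energy per mass),
      = m²·s⁻².
  So Gy⁻¹ = m⁻²·s².
  Combining: W²·T⁻²·Gy⁻¹ = (kg²·m⁴·s⁻⁶) · (kg⁻²·s⁴·A²) · (m⁻²·s²) = m²·A².
Right side:
  W = J/s (power = energy per time),
      = kg·m²·s⁻³.
  So W² = kg²·m⁴·s⁻⁶.
  Ω = V/A (resistance = voltage per current),
      = kg·m²·s⁻³·A⁻².
  Gy = J/kg (absorbed dose = energy per mass),
      = m²·s⁻².
  So Gy⁻¹ = m⁻²·s².
  T = Wb/m² (flux density = flux per area),
      = kg·s⁻²·A⁻¹.
  So T⁻² = kg⁻²·s⁴·A².
  F = C/V (capacitance = charge per voltage),
      = A·s/(kg·m²·s⁻³·A⁻¹) (substituting C and V),
      = kg⁻¹·m⁻²·s⁴·A².
  Combining: W²·Ω·Gy⁻¹·s⁻¹·T⁻²·F = (kg²·m⁴·s⁻⁶) · (kg·m²·s⁻³·A⁻²) · (m⁻²·s²) · s⁻¹ · (kg⁻²·s⁴·A²) · (kg⁻¹·m⁻²·s⁴·A²) = m²·A².
Both reduce to m²·A².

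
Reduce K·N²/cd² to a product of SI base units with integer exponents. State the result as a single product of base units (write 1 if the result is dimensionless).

kg²·m²·s⁻⁴·K·cd⁻²

N = kg·m/s² = kg·m·s⁻² (force = mass × acceleration).
So N² = kg²·m²·s⁻⁴.
Combining: K·N²·cd⁻² = K · (kg²·m²·s⁻⁴) · cd⁻² = kg²·m²·s⁻⁴·K·cd⁻².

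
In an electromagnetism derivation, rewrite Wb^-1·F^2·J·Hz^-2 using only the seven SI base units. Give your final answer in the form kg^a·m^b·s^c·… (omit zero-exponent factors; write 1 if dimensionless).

Wb = V·s (flux: a volt is a weber per second),
    = kg·m²·s⁻²·A⁻¹.
So Wb⁻¹ = kg⁻¹·m⁻²·s²·A.
F = C/V (capacitance = charge per voltage),
    = A·s/(kg·m²·s⁻³·A⁻¹) (substituting C and V),
    = kg⁻¹·m⁻²·s⁴·A².
So F² = kg⁻²·m⁻⁴·s⁸·A⁴.
J = N·m (work = force × distance),
    = kg·m²·s⁻².
Hz = 1/s = s⁻¹ (frequency is cycles per second).
So Hz⁻² = s².
Combining: Wb⁻¹·F²·J·Hz⁻² = (kg⁻¹·m⁻²·s²·A) · (kg⁻²·m⁻⁴·s⁸·A⁴) · (kg·m²·s⁻²) · s² = kg⁻²·m⁻⁴·s¹⁰·A⁵.

kg⁻²·m⁻⁴·s¹⁰·A⁵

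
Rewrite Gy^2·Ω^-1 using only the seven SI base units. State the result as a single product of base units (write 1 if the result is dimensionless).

kg⁻¹·m²·s⁻¹·A²

Gy = J/kg (absorbed dose = energy per mass),
    = m²·s⁻².
So Gy² = m⁴·s⁻⁴.
Ω = V/A (resistance = voltage per current),
    = kg·m²·s⁻³·A⁻².
So Ω⁻¹ = kg⁻¹·m⁻²·s³·A².
Combining: Gy²·Ω⁻¹ = (m⁴·s⁻⁴) · (kg⁻¹·m⁻²·s³·A²) = kg⁻¹·m²·s⁻¹·A².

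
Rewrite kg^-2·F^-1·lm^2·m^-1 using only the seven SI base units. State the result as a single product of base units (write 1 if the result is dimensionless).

kg⁻¹·m·s⁻⁴·A⁻²·cd²

F = C/V (capacitance = charge per voltage),
    = A·s/(kg·m²·s⁻³·A⁻¹) (substituting C and V),
    = kg⁻¹·m⁻²·s⁴·A².
So F⁻¹ = kg·m²·s⁻⁴·A⁻².
lm = cd·sr = cd (luminous flux; sr is dimensionless).
So lm² = cd².
Combining: kg⁻²·F⁻¹·lm²·m⁻¹ = kg⁻² · (kg·m²·s⁻⁴·A⁻²) · cd² · m⁻¹ = kg⁻¹·m·s⁻⁴·A⁻²·cd².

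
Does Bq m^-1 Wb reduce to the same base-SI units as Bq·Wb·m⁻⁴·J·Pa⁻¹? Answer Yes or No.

Yes

Left side:
  Bq = s⁻¹.
  Wb = kg·m²·s⁻²·A⁻¹.
  Combining: Bq·m⁻¹·Wb = s⁻¹ · m⁻¹ · (kg·m²·s⁻²·A⁻¹) = kg·m·s⁻³·A⁻¹.
Right side:
  Bq = 1/s = s⁻¹ (activity is decays per second).
  Wb = V·s (flux: a volt is a weber per second),
      = kg·m²·s⁻²·A⁻¹.
  J = N·m (work = force × distance),
      = kg·m²·s⁻².
  Pa = N/m² (pressure = force per area),
      = kg·m⁻¹·s⁻².
  So Pa⁻¹ = kg⁻¹·m·s².
  Combining: Bq·Wb·m⁻⁴·J·Pa⁻¹ = s⁻¹ · (kg·m²·s⁻²·A⁻¹) · m⁻⁴ · (kg·m²·s⁻²) · (kg⁻¹·m·s²) = kg·m·s⁻³·A⁻¹.
Both reduce to kg·m·s⁻³·A⁻¹.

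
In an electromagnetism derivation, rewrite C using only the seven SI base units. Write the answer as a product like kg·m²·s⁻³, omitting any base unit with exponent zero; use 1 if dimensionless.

s·A

C = A·s = s·A (charge = current × time).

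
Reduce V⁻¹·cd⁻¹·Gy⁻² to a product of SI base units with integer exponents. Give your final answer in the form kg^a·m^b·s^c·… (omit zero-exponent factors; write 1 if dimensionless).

kg⁻¹·m⁻⁶·s⁷·A·cd⁻¹

V = W/A (potential = power per current),
    = kg·m²·s⁻³·A⁻¹.
So V⁻¹ = kg⁻¹·m⁻²·s³·A.
Gy = J/kg (absorbed dose = energy per mass),
    = m²·s⁻².
So Gy⁻² = m⁻⁴·s⁴.
Combining: V⁻¹·cd⁻¹·Gy⁻² = (kg⁻¹·m⁻²·s³·A) · cd⁻¹ · (m⁻⁴·s⁴) = kg⁻¹·m⁻⁶·s⁷·A·cd⁻¹.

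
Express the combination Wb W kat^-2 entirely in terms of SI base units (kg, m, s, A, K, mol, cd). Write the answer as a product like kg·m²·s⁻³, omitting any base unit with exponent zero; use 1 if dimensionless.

kg²·m⁴·s⁻³·A⁻¹·mol⁻²

Wb = V·s (flux: a volt is a weber per second),
    = kg·m²·s⁻²·A⁻¹.
W = J/s (power = energy per time),
    = kg·m²·s⁻³.
kat = mol/s = s⁻¹·mol (catalytic activity).
So kat⁻² = s²·mol⁻².
Combining: Wb·W·kat⁻² = (kg·m²·s⁻²·A⁻¹) · (kg·m²·s⁻³) · (s²·mol⁻²) = kg²·m⁴·s⁻³·A⁻¹·mol⁻².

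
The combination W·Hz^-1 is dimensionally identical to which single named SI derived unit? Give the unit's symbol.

J

W = J/s (power = energy per time),
    = kg·m²·s⁻³.
Hz = 1/s = s⁻¹ (frequency is cycles per second).
So Hz⁻¹ = s.
Combining: W·Hz⁻¹ = (kg·m²·s⁻³) · s = kg·m²·s⁻².
kg·m²·s⁻² is the base-SI form of the joule.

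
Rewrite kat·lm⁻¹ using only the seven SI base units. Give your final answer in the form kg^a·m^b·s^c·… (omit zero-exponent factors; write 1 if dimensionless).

s⁻¹·mol·cd⁻¹

kat = mol/s = s⁻¹·mol (catalytic activity).
lm = cd·sr = cd (luminous flux; sr is dimensionless).
So lm⁻¹ = cd⁻¹.
Combining: kat·lm⁻¹ = (s⁻¹·mol) · cd⁻¹ = s⁻¹·mol·cd⁻¹.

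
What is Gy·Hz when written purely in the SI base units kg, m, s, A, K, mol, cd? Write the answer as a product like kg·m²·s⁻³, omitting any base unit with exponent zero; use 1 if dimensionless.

Gy = J/kg (absorbed dose = energy per mass),
    = m²·s⁻².
Hz = 1/s = s⁻¹ (frequency is cycles per second).
Combining: Gy·Hz = (m²·s⁻²) · s⁻¹ = m²·s⁻³.

m²·s⁻³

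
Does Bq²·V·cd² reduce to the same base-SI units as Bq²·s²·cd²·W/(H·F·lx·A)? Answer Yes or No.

Left side:
  Bq = 1/s = s⁻¹ (activity is decays per second).
  So Bq² = s⁻².
  V = W/A (potential = power per current),
      = kg·m²·s⁻³·A⁻¹.
  Combining: Bq²·V·cd² = s⁻² · (kg·m²·s⁻³·A⁻¹) · cd² = kg·m²·s⁻⁵·A⁻¹·cd².
Right side:
  H = kg·m²·s⁻²·A⁻².
  So H⁻¹ = kg⁻¹·m⁻²·s²·A².
  Bq = s⁻¹.
  So Bq² = s⁻².
  F = kg⁻¹·m⁻²·s⁴·A².
  So F⁻¹ = kg·m²·s⁻⁴·A⁻².
  W = kg·m²·s⁻³.
  lx = m⁻²·cd.
  So lx⁻¹ = m²·cd⁻¹.
  Combining: H⁻¹·Bq²·F⁻¹·s²·cd²·W·lx⁻¹·A⁻¹ = (kg⁻¹·m⁻²·s²·A²) · s⁻² · (kg·m²·s⁻⁴·A⁻²) · s² · cd² · (kg·m²·s⁻³) · (m²·cd⁻¹) · A⁻¹ = kg·m⁴·s⁻⁵·A⁻¹·cd.
Left is kg·m²·s⁻⁵·A⁻¹·cd²; right is kg·m⁴·s⁻⁵·A⁻¹·cd — different.

No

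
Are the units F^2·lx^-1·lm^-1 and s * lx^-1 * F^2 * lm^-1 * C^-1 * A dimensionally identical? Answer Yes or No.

Left side:
  F = C/V (capacitance = charge per voltage),
      = A·s/(kg·m²·s⁻³·A⁻¹) (substituting C and V),
      = kg⁻¹·m⁻²·s⁴·A².
  So F² = kg⁻²·m⁻⁴·s⁸·A⁴.
  lx = lm/m² (illuminance = luminous flux per area),
      = m⁻²·cd.
  So lx⁻¹ = m²·cd⁻¹.
  lm = cd·sr = cd (luminous flux; sr is dimensionless).
  So lm⁻¹ = cd⁻¹.
  Combining: F²·lx⁻¹·lm⁻¹ = (kg⁻²·m⁻⁴·s⁸·A⁴) · (m²·cd⁻¹) · cd⁻¹ = kg⁻²·m⁻²·s⁸·A⁴·cd⁻².
Right side:
  lx = lm/m² (illuminance = luminous flux per area),
      = m⁻²·cd.
  So lx⁻¹ = m²·cd⁻¹.
  F = C/V (capacitance = charge per voltage),
      = A·s/(kg·m²·s⁻³·A⁻¹) (substituting C and V),
      = kg⁻¹·m⁻²·s⁴·A².
  So F² = kg⁻²·m⁻⁴·s⁸·A⁴.
  lm = cd·sr = cd (luminous flux; sr is dimensionless).
  So lm⁻¹ = cd⁻¹.
  C = A·s = s·A (charge = current × time).
  So C⁻¹ = s⁻¹·A⁻¹.
  Combining: s·lx⁻¹·F²·lm⁻¹·C⁻¹·A = s · (m²·cd⁻¹) · (kg⁻²·m⁻⁴·s⁸·A⁴) · cd⁻¹ · (s⁻¹·A⁻¹) · A = kg⁻²·m⁻²·s⁸·A⁴·cd⁻².
Both reduce to kg⁻²·m⁻²·s⁸·A⁴·cd⁻².

Yes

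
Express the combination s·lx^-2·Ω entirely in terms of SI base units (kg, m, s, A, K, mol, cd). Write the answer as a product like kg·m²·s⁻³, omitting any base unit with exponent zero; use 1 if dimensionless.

kg·m⁶·s⁻²·A⁻²·cd⁻²

lx = m⁻²·cd.
So lx⁻² = m⁴·cd⁻².
Ω = kg·m²·s⁻³·A⁻².
Combining: s·lx⁻²·Ω = s · (m⁴·cd⁻²) · (kg·m²·s⁻³·A⁻²) = kg·m⁶·s⁻²·A⁻²·cd⁻².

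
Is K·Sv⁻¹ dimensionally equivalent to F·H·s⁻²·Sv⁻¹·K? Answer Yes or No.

Left side:
  Sv = J/kg (equivalent dose = energy per mass),
      = m²·s⁻².
  So Sv⁻¹ = m⁻²·s².
  Combining: K·Sv⁻¹ = K · (m⁻²·s²) = m⁻²·s²·K.
Right side:
  F = C/V (capacitance = charge per voltage),
      = A·s/(kg·m²·s⁻³·A⁻¹) (substituting C and V),
      = kg⁻¹·m⁻²·s⁴·A².
  H = Wb/A (inductance = flux per current),
      = kg·m²·s⁻²·A⁻².
  Sv = J/kg (equivalent dose = energy per mass),
      = m²·s⁻².
  So Sv⁻¹ = m⁻²·s².
  Combining: F·H·s⁻²·Sv⁻¹·K = (kg⁻¹·m⁻²·s⁴·A²) · (kg·m²·s⁻²·A⁻²) · s⁻² · (m⁻²·s²) · K = m⁻²·s²·K.
Both reduce to m⁻²·s²·K.

Yes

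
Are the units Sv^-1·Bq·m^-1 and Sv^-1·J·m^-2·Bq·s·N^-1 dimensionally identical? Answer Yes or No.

Left side:
  Sv = m²·s⁻².
  So Sv⁻¹ = m⁻²·s².
  Bq = s⁻¹.
  Combining: Sv⁻¹·Bq·m⁻¹ = (m⁻²·s²) · s⁻¹ · m⁻¹ = m⁻³·s.
Right side:
  Sv = m²·s⁻².
  So Sv⁻¹ = m⁻²·s².
  J = kg·m²·s⁻².
  Bq = s⁻¹.
  N = kg·m·s⁻².
  So N⁻¹ = kg⁻¹·m⁻¹·s².
  Combining: Sv⁻¹·J·m⁻²·Bq·s·N⁻¹ = (m⁻²·s²) · (kg·m²·s⁻²) · m⁻² · s⁻¹ · s · (kg⁻¹·m⁻¹·s²) = m⁻³·s².
Left is m⁻³·s; right is m⁻³·s² — different.

No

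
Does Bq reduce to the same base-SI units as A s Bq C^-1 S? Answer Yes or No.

Left side:
  Bq = 1/s = s⁻¹ (activity is decays per second).
Right side:
  Bq = 1/s = s⁻¹ (activity is decays per second).
  C = A·s = s·A (charge = current × time).
  So C⁻¹ = s⁻¹·A⁻¹.
  S = 1/Ω (conductance is reciprocal resistance),
      = kg⁻¹·m⁻²·s³·A².
  Combining: A·s·Bq·C⁻¹·S = A · s · s⁻¹ · (s⁻¹·A⁻¹) · (kg⁻¹·m⁻²·s³·A²) = kg⁻¹·m⁻²·s²·A².
Left is s⁻¹; right is kg⁻¹·m⁻²·s²·A² — different.

No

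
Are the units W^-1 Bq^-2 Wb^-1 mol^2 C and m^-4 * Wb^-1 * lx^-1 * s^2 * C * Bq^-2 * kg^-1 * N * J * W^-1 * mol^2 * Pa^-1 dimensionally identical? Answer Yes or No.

No

Left side:
  W = kg·m²·s⁻³.
  So W⁻¹ = kg⁻¹·m⁻²·s³.
  Bq = s⁻¹.
  So Bq⁻² = s².
  Wb = kg·m²·s⁻²·A⁻¹.
  So Wb⁻¹ = kg⁻¹·m⁻²·s²·A.
  C = s·A.
  Combining: W⁻¹·Bq⁻²·Wb⁻¹·mol²·C = (kg⁻¹·m⁻²·s³) · s² · (kg⁻¹·m⁻²·s²·A) · mol² · (s·A) = kg⁻²·m⁻⁴·s⁸·A²·mol².
Right side:
  Wb = kg·m²·s⁻²·A⁻¹.
  So Wb⁻¹ = kg⁻¹·m⁻²·s²·A.
  lx = m⁻²·cd.
  So lx⁻¹ = m²·cd⁻¹.
  C = s·A.
  Bq = s⁻¹.
  So Bq⁻² = s².
  N = kg·m·s⁻².
  J = kg·m²·s⁻².
  W = kg·m²·s⁻³.
  So W⁻¹ = kg⁻¹·m⁻²·s³.
  Pa = kg·m⁻¹·s⁻².
  So Pa⁻¹ = kg⁻¹·m·s².
  Combining: m⁻⁴·Wb⁻¹·lx⁻¹·s²·C·Bq⁻²·kg⁻¹·N·J·W⁻¹·mol²·Pa⁻¹ = m⁻⁴ · (kg⁻¹·m⁻²·s²·A) · (m²·cd⁻¹) · s² · (s·A) · s² · kg⁻¹ · (kg·m·s⁻²) · (kg·m²·s⁻²) · (kg⁻¹·m⁻²·s³) · mol² · (kg⁻¹·m·s²) = kg⁻²·m⁻²·s⁸·A²·mol²·cd⁻¹.
Left is kg⁻²·m⁻⁴·s⁸·A²·mol²; right is kg⁻²·m⁻²·s⁸·A²·mol²·cd⁻¹ — different.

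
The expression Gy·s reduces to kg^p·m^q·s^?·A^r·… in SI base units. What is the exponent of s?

Gy = m²·s⁻².
Combining: Gy·s = (m²·s⁻²) · s = m²·s⁻¹.
The exponent of s is -1.

-1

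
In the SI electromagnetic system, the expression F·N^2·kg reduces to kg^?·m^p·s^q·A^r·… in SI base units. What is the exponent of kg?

2

F = kg⁻¹·m⁻²·s⁴·A².
N = kg·m·s⁻².
So N² = kg²·m²·s⁻⁴.
Combining: F·N²·kg = (kg⁻¹·m⁻²·s⁴·A²) · (kg²·m²·s⁻⁴) · kg = kg²·A².
The exponent of kg is 2.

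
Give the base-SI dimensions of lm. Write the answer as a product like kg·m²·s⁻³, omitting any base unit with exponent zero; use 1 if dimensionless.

lm = cd·sr = cd (luminous flux; sr is dimensionless).

cd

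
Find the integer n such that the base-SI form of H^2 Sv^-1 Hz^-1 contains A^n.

H = kg·m²·s⁻²·A⁻².
So H² = kg²·m⁴·s⁻⁴·A⁻⁴.
Sv = m²·s⁻².
So Sv⁻¹ = m⁻²·s².
Hz = s⁻¹.
So Hz⁻¹ = s.
Combining: H²·Sv⁻¹·Hz⁻¹ = (kg²·m⁴·s⁻⁴·A⁻⁴) · (m⁻²·s²) · s = kg²·m²·s⁻¹·A⁻⁴.
The exponent of A is -4.

-4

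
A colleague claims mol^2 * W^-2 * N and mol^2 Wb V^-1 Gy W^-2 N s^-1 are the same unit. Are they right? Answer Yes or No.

No

Left side:
  W = kg·m²·s⁻³.
  So W⁻² = kg⁻²·m⁻⁴·s⁶.
  N = kg·m·s⁻².
  Combining: mol²·W⁻²·N = mol² · (kg⁻²·m⁻⁴·s⁶) · (kg·m·s⁻²) = kg⁻¹·m⁻³·s⁴·mol².
Right side:
  Wb = V·s (flux: a volt is a weber per second),
      = kg·m²·s⁻²·A⁻¹.
  V = W/A (potential = power per current),
      = kg·m²·s⁻³·A⁻¹.
  So V⁻¹ = kg⁻¹·m⁻²·s³·A.
  Gy = J/kg (absorbed dose = energy per mass),
      = m²·s⁻².
  W = J/s (power = energy per time),
      = kg·m²·s⁻³.
  So W⁻² = kg⁻²·m⁻⁴·s⁶.
  N = kg·m/s² = kg·m·s⁻² (force = mass × acceleration).
  Combining: mol²·Wb·V⁻¹·Gy·W⁻²·N·s⁻¹ = mol² · (kg·m²·s⁻²·A⁻¹) · (kg⁻¹·m⁻²·s³·A) · (m²·s⁻²) · (kg⁻²·m⁻⁴·s⁶) · (kg·m·s⁻²) · s⁻¹ = kg⁻¹·m⁻¹·s²·mol².
Left is kg⁻¹·m⁻³·s⁴·mol²; right is kg⁻¹·m⁻¹·s²·mol² — different.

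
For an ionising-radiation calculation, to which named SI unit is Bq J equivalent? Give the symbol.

Bq = s⁻¹.
J = kg·m²·s⁻².
Combining: Bq·J = s⁻¹ · (kg·m²·s⁻²) = kg·m²·s⁻³.
kg·m²·s⁻³ is the base-SI form of the watt.

W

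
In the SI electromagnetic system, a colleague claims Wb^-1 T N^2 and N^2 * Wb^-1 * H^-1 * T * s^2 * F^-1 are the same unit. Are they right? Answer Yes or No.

Left side:
  Wb = kg·m²·s⁻²·A⁻¹.
  So Wb⁻¹ = kg⁻¹·m⁻²·s²·A.
  T = kg·s⁻²·A⁻¹.
  N = kg·m·s⁻².
  So N² = kg²·m²·s⁻⁴.
  Combining: Wb⁻¹·T·N² = (kg⁻¹·m⁻²·s²·A) · (kg·s⁻²·A⁻¹) · (kg²·m²·s⁻⁴) = kg²·s⁻⁴.
Right side:
  N = kg·m/s² = kg·m·s⁻² (force = mass × acceleration).
  So N² = kg²·m²·s⁻⁴.
  Wb = V·s (flux: a volt is a weber per second),
      = kg·m²·s⁻²·A⁻¹.
  So Wb⁻¹ = kg⁻¹·m⁻²·s²·A.
  H = Wb/A (inductance = flux per current),
      = kg·m²·s⁻²·A⁻².
  So H⁻¹ = kg⁻¹·m⁻²·s²·A².
  T = Wb/m² (flux density = flux per area),
      = kg·s⁻²·A⁻¹.
  F = C/V (capacitance = charge per voltage),
      = A·s/(kg·m²·s⁻³·A⁻¹) (substituting C and V),
      = kg⁻¹·m⁻²·s⁴·A².
  So F⁻¹ = kg·m²·s⁻⁴·A⁻².
  Combining: N²·Wb⁻¹·H⁻¹·T·s²·F⁻¹ = (kg²·m²·s⁻⁴) · (kg⁻¹·m⁻²·s²·A) · (kg⁻¹·m⁻²·s²·A²) · (kg·s⁻²·A⁻¹) · s² · (kg·m²·s⁻⁴·A⁻²) = kg²·s⁻⁴.
Both reduce to kg²·s⁻⁴.

Yes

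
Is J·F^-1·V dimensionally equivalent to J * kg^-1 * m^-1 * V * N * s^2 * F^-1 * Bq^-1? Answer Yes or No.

No

Left side:
  J = N·m (work = force × distance),
      = kg·m²·s⁻².
  F = C/V (capacitance = charge per voltage),
      = A·s/(kg·m²·s⁻³·A⁻¹) (substituting C and V),
      = kg⁻¹·m⁻²·s⁴·A².
  So F⁻¹ = kg·m²·s⁻⁴·A⁻².
  V = W/A (potential = power per current),
      = kg·m²·s⁻³·A⁻¹.
  Combining: J·F⁻¹·V = (kg·m²·s⁻²) · (kg·m²·s⁻⁴·A⁻²) · (kg·m²·s⁻³·A⁻¹) = kg³·m⁶·s⁻⁹·A⁻³.
Right side:
  J = N·m (work = force × distance),
      = kg·m²·s⁻².
  V = W/A (potential = power per current),
      = kg·m²·s⁻³·A⁻¹.
  N = kg·m/s² = kg·m·s⁻² (force = mass × acceleration).
  F = C/V (capacitance = charge per voltage),
      = A·s/(kg·m²·s⁻³·A⁻¹) (substituting C and V),
      = kg⁻¹·m⁻²·s⁴·A².
  So F⁻¹ = kg·m²·s⁻⁴·A⁻².
  Bq = 1/s = s⁻¹ (activity is decays per second).
  So Bq⁻¹ = s.
  Combining: J·kg⁻¹·m⁻¹·V·N·s²·F⁻¹·Bq⁻¹ = (kg·m²·s⁻²) · kg⁻¹ · m⁻¹ · (kg·m²·s⁻³·A⁻¹) · (kg·m·s⁻²) · s² · (kg·m²·s⁻⁴·A⁻²) · s = kg³·m⁶·s⁻⁸·A⁻³.
Left is kg³·m⁶·s⁻⁹·A⁻³; right is kg³·m⁶·s⁻⁸·A⁻³ — different.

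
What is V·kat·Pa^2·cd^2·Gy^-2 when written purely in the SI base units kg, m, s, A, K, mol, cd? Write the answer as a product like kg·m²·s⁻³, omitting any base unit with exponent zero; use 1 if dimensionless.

V = W/A (potential = power per current),
    = kg·m²·s⁻³·A⁻¹.
kat = mol/s = s⁻¹·mol (catalytic activity).
Pa = N/m² (pressure = force per area),
    = kg·m⁻¹·s⁻².
So Pa² = kg²·m⁻²·s⁻⁴.
Gy = J/kg (absorbed dose = energy per mass),
    = m²·s⁻².
So Gy⁻² = m⁻⁴·s⁴.
Combining: V·kat·Pa²·cd²·Gy⁻² = (kg·m²·s⁻³·A⁻¹) · (s⁻¹·mol) · (kg²·m⁻²·s⁻⁴) · cd² · (m⁻⁴·s⁴) = kg³·m⁻⁴·s⁻⁴·A⁻¹·mol·cd².

kg³·m⁻⁴·s⁻⁴·A⁻¹·mol·cd²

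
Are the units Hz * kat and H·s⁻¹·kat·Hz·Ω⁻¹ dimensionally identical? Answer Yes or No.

Left side:
  Hz = 1/s = s⁻¹ (frequency is cycles per second).
  kat = mol/s = s⁻¹·mol (catalytic activity).
  Combining: Hz·kat = s⁻¹ · (s⁻¹·mol) = s⁻²·mol.
Right side:
  H = Wb/A (inductance = flux per current),
      = kg·m²·s⁻²·A⁻².
  kat = mol/s = s⁻¹·mol (catalytic activity).
  Hz = 1/s = s⁻¹ (frequency is cycles per second).
  Ω = V/A (resistance = voltage per current),
      = kg·m²·s⁻³·A⁻².
  So Ω⁻¹ = kg⁻¹·m⁻²·s³·A².
  Combining: H·s⁻¹·kat·Hz·Ω⁻¹ = (kg·m²·s⁻²·A⁻²) · s⁻¹ · (s⁻¹·mol) · s⁻¹ · (kg⁻¹·m⁻²·s³·A²) = s⁻²·mol.
Both reduce to s⁻²·mol.

Yes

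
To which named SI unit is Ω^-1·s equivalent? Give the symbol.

Ω = V/A (resistance = voltage per current),
    = kg·m²·s⁻³·A⁻².
So Ω⁻¹ = kg⁻¹·m⁻²·s³·A².
Combining: Ω⁻¹·s = (kg⁻¹·m⁻²·s³·A²) · s = kg⁻¹·m⁻²·s⁴·A².
kg⁻¹·m⁻²·s⁴·A² is the base-SI form of the farad.

F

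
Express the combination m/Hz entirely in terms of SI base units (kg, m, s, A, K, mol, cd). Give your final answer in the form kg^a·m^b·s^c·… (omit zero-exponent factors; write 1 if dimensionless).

Hz = s⁻¹.
So Hz⁻¹ = s.
Combining: m·Hz⁻¹ = m · s = m·s.

m·s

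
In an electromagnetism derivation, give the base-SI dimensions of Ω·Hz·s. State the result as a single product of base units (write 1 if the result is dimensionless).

Ω = V/A (resistance = voltage per current),
    = kg·m²·s⁻³·A⁻².
Hz = 1/s = s⁻¹ (frequency is cycles per second).
Combining: Ω·Hz·s = (kg·m²·s⁻³·A⁻²) · s⁻¹ · s = kg·m²·s⁻³·A⁻².

kg·m²·s⁻³·A⁻²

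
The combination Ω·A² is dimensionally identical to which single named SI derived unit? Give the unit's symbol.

Ω = kg·m²·s⁻³·A⁻².
Combining: Ω·A² = (kg·m²·s⁻³·A⁻²) · A² = kg·m²·s⁻³.
kg·m²·s⁻³ is the base-SI form of the watt.

W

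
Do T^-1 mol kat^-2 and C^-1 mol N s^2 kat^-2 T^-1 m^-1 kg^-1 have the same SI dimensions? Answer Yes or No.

Left side:
  T = Wb/m² (flux density = flux per area),
      = kg·s⁻²·A⁻¹.
  So T⁻¹ = kg⁻¹·s²·A.
  kat = mol/s = s⁻¹·mol (catalytic activity).
  So kat⁻² = s²·mol⁻².
  Combining: T⁻¹·mol·kat⁻² = (kg⁻¹·s²·A) · mol · (s²·mol⁻²) = kg⁻¹·s⁴·A·mol⁻¹.
Right side:
  C = A·s = s·A (charge = current × time).
  So C⁻¹ = s⁻¹·A⁻¹.
  N = kg·m/s² = kg·m·s⁻² (force = mass × acceleration).
  kat = mol/s = s⁻¹·mol (catalytic activity).
  So kat⁻² = s²·mol⁻².
  T = Wb/m² (flux density = flux per area),
      = kg·s⁻²·A⁻¹.
  So T⁻¹ = kg⁻¹·s²·A.
  Combining: C⁻¹·mol·N·s²·kat⁻²·T⁻¹·m⁻¹·kg⁻¹ = (s⁻¹·A⁻¹) · mol · (kg·m·s⁻²) · s² · (s²·mol⁻²) · (kg⁻¹·s²·A) · m⁻¹ · kg⁻¹ = kg⁻¹·s³·mol⁻¹.
Left is kg⁻¹·s⁴·A·mol⁻¹; right is kg⁻¹·s³·mol⁻¹ — different.

No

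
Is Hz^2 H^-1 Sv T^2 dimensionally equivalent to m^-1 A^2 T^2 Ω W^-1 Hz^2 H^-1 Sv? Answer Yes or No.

No

Left side:
  Hz = 1/s = s⁻¹ (frequency is cycles per second).
  So Hz² = s⁻².
  H = Wb/A (inductance = flux per current),
      = kg·m²·s⁻²·A⁻².
  So H⁻¹ = kg⁻¹·m⁻²·s²·A².
  Sv = J/kg (equivalent dose = energy per mass),
      = m²·s⁻².
  T = Wb/m² (flux density = flux per area),
      = kg·s⁻²·A⁻¹.
  So T² = kg²·s⁻⁴·A⁻².
  Combining: Hz²·H⁻¹·Sv·T² = s⁻² · (kg⁻¹·m⁻²·s²·A²) · (m²·s⁻²) · (kg²·s⁻⁴·A⁻²) = kg·s⁻⁶.
Right side:
  T = kg·s⁻²·A⁻¹.
  So T² = kg²·s⁻⁴·A⁻².
  Ω = kg·m²·s⁻³·A⁻².
  W = kg·m²·s⁻³.
  So W⁻¹ = kg⁻¹·m⁻²·s³.
  Hz = s⁻¹.
  So Hz² = s⁻².
  H = kg·m²·s⁻²·A⁻².
  So H⁻¹ = kg⁻¹·m⁻²·s²·A².
  Sv = m²·s⁻².
  Combining: m⁻¹·A²·T²·Ω·W⁻¹·Hz²·H⁻¹·Sv = m⁻¹ · A² · (kg²·s⁻⁴·A⁻²) · (kg·m²·s⁻³·A⁻²) · (kg⁻¹·m⁻²·s³) · s⁻² · (kg⁻¹·m⁻²·s²·A²) · (m²·s⁻²) = kg·m⁻¹·s⁻⁶.
Left is kg·s⁻⁶; right is kg·m⁻¹·s⁻⁶ — different.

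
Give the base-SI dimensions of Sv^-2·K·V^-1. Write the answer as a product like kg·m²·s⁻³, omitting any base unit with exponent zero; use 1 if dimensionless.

Sv = m²·s⁻².
So Sv⁻² = m⁻⁴·s⁴.
V = kg·m²·s⁻³·A⁻¹.
So V⁻¹ = kg⁻¹·m⁻²·s³·A.
Combining: Sv⁻²·K·V⁻¹ = (m⁻⁴·s⁴) · K · (kg⁻¹·m⁻²·s³·A) = kg⁻¹·m⁻⁶·s⁷·A·K.

kg⁻¹·m⁻⁶·s⁷·A·K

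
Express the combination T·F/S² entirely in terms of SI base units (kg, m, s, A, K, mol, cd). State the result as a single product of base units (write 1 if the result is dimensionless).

T = kg·s⁻²·A⁻¹.
F = kg⁻¹·m⁻²·s⁴·A².
S = kg⁻¹·m⁻²·s³·A².
So S⁻² = kg²·m⁴·s⁻⁶·A⁻⁴.
Combining: T·F·S⁻² = (kg·s⁻²·A⁻¹) · (kg⁻¹·m⁻²·s⁴·A²) · (kg²·m⁴·s⁻⁶·A⁻⁴) = kg²·m²·s⁻⁴·A⁻³.

kg²·m²·s⁻⁴·A⁻³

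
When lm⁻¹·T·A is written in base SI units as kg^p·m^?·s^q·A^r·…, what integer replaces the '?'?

lm = cd.
So lm⁻¹ = cd⁻¹.
T = kg·s⁻²·A⁻¹.
Combining: lm⁻¹·T·A = cd⁻¹ · (kg·s⁻²·A⁻¹) · A = kg·s⁻²·cd⁻¹.
The exponent of m is 0.

0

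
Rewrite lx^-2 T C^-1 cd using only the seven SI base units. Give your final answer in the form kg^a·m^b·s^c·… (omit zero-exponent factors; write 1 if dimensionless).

lx = lm/m² (illuminance = luminous flux per area),
    = m⁻²·cd.
So lx⁻² = m⁴·cd⁻².
T = Wb/m² (flux density = flux per area),
    = kg·s⁻²·A⁻¹.
C = A·s = s·A (charge = current × time).
So C⁻¹ = s⁻¹·A⁻¹.
Combining: lx⁻²·T·C⁻¹·cd = (m⁴·cd⁻²) · (kg·s⁻²·A⁻¹) · (s⁻¹·A⁻¹) · cd = kg·m⁴·s⁻³·A⁻²·cd⁻¹.

kg·m⁴·s⁻³·A⁻²·cd⁻¹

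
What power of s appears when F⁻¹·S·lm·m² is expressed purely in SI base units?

F = C/V (capacitance = charge per voltage),
    = A·s/(kg·m²·s⁻³·A⁻¹) (substituting C and V),
    = kg⁻¹·m⁻²·s⁴·A².
So F⁻¹ = kg·m²·s⁻⁴·A⁻².
S = 1/Ω (conductance is reciprocal resistance),
    = kg⁻¹·m⁻²·s³·A².
lm = cd·sr = cd (luminous flux; sr is dimensionless).
Combining: F⁻¹·S·lm·m² = (kg·m²·s⁻⁴·A⁻²) · (kg⁻¹·m⁻²·s³·A²) · cd · m² = m²·s⁻¹·cd.
The exponent of s is -1.

-1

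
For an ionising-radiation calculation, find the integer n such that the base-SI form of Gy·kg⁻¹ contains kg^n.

Gy = J/kg (absorbed dose = energy per mass),
    = m²·s⁻².
Combining: Gy·kg⁻¹ = (m²·s⁻²) · kg⁻¹ = kg⁻¹·m²·s⁻².
The exponent of kg is -1.

-1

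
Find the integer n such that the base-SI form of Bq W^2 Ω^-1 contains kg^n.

1

Bq = 1/s = s⁻¹ (activity is decays per second).
W = J/s (power = energy per time),
    = kg·m²·s⁻³.
So W² = kg²·m⁴·s⁻⁶.
Ω = V/A (resistance = voltage per current),
    = kg·m²·s⁻³·A⁻².
So Ω⁻¹ = kg⁻¹·m⁻²·s³·A².
Combining: Bq·W²·Ω⁻¹ = s⁻¹ · (kg²·m⁴·s⁻⁶) · (kg⁻¹·m⁻²·s³·A²) = kg·m²·s⁻⁴·A².
The exponent of kg is 1.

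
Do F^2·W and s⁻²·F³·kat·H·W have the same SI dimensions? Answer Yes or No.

Left side:
  F = C/V (capacitance = charge per voltage),
      = A·s/(kg·m²·s⁻³·A⁻¹) (substituting C and V),
      = kg⁻¹·m⁻²·s⁴·A².
  So F² = kg⁻²·m⁻⁴·s⁸·A⁴.
  W = J/s (power = energy per time),
      = kg·m²·s⁻³.
  Combining: F²·W = (kg⁻²·m⁻⁴·s⁸·A⁴) · (kg·m²·s⁻³) = kg⁻¹·m⁻²·s⁵·A⁴.
Right side:
  F = kg⁻¹·m⁻²·s⁴·A².
  So F³ = kg⁻³·m⁻⁶·s¹²·A⁶.
  kat = s⁻¹·mol.
  H = kg·m²·s⁻²·A⁻².
  W = kg·m²·s⁻³.
  Combining: s⁻²·F³·kat·H·W = s⁻² · (kg⁻³·m⁻⁶·s¹²·A⁶) · (s⁻¹·mol) · (kg·m²·s⁻²·A⁻²) · (kg·m²·s⁻³) = kg⁻¹·m⁻²·s⁴·A⁴·mol.
Left is kg⁻¹·m⁻²·s⁵·A⁴; right is kg⁻¹·m⁻²·s⁴·A⁴·mol — different.

No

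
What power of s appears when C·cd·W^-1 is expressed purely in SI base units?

C = s·A.
W = kg·m²·s⁻³.
So W⁻¹ = kg⁻¹·m⁻²·s³.
Combining: C·cd·W⁻¹ = (s·A) · cd · (kg⁻¹·m⁻²·s³) = kg⁻¹·m⁻²·s⁴·A·cd.
The exponent of s is 4.

4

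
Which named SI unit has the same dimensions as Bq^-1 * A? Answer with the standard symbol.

Bq = s⁻¹.
So Bq⁻¹ = s.
Combining: Bq⁻¹·A = s · A = s·A.
s·A is the base-SI form of the coulomb.

C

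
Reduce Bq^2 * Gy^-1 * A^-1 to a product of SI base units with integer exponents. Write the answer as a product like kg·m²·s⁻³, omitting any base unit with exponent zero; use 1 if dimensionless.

Bq = s⁻¹.
So Bq² = s⁻².
Gy = m²·s⁻².
So Gy⁻¹ = m⁻²·s².
Combining: Bq²·Gy⁻¹·A⁻¹ = s⁻² · (m⁻²·s²) · A⁻¹ = m⁻²·A⁻¹.

m⁻²·A⁻¹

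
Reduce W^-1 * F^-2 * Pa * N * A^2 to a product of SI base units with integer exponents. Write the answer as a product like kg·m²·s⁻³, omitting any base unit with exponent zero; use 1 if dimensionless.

W = J/s (power = energy per time),
    = kg·m²·s⁻³.
So W⁻¹ = kg⁻¹·m⁻²·s³.
F = C/V (capacitance = charge per voltage),
    = A·s/(kg·m²·s⁻³·A⁻¹) (substituting C and V),
    = kg⁻¹·m⁻²·s⁴·A².
So F⁻² = kg²·m⁴·s⁻⁸·A⁻⁴.
Pa = N/m² (pressure = force per area),
    = kg·m⁻¹·s⁻².
N = kg·m/s² = kg·m·s⁻² (force = mass × acceleration).
Combining: W⁻¹·F⁻²·Pa·N·A² = (kg⁻¹·m⁻²·s³) · (kg²·m⁴·s⁻⁸·A⁻⁴) · (kg·m⁻¹·s⁻²) · (kg·m·s⁻²) · A² = kg³·m²·s⁻⁹·A⁻².

kg³·m²·s⁻⁹·A⁻²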